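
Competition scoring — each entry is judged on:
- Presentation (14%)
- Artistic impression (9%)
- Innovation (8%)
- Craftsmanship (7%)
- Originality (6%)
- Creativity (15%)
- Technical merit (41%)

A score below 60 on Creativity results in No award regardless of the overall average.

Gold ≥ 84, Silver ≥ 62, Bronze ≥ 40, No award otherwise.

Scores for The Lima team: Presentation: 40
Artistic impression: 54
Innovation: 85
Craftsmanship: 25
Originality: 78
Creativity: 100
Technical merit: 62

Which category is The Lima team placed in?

Silver

Creativity score 100 ≥ 60: minimum met.
Weighted total:
  Presentation 40 × 0.14 = 5.6
  Artistic impression 54 × 0.09 = 4.86
  Innovation 85 × 0.08 = 6.8
  Craftsmanship 25 × 0.07 = 1.75
  Originality 78 × 0.06 = 4.68
  Creativity 100 × 0.15 = 15
  Technical merit 62 × 0.41 = 25.42
Sum = 64.11
64.11 is ≥ 62 and < 84 → Silver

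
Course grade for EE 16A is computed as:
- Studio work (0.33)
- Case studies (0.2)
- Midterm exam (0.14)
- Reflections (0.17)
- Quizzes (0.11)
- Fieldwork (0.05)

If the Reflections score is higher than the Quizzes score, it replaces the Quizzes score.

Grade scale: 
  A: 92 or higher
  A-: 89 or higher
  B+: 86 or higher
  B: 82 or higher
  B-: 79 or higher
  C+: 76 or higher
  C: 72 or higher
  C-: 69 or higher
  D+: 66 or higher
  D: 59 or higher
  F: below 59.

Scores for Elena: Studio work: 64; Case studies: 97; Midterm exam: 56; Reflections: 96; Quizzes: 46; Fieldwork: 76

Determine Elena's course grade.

B-

Reflections (96) > Quizzes (46), so Quizzes counts as 96.
Weighted total:
  Studio work 64 × 0.33 = 21.12
  Case studies 97 × 0.2 = 19.4
  Midterm exam 56 × 0.14 = 7.84
  Reflections 96 × 0.17 = 16.32
  Quizzes 96 × 0.11 = 10.56
  Fieldwork 76 × 0.05 = 3.8
Sum = 79.04
79.04 is ≥ 79 and < 82 → B-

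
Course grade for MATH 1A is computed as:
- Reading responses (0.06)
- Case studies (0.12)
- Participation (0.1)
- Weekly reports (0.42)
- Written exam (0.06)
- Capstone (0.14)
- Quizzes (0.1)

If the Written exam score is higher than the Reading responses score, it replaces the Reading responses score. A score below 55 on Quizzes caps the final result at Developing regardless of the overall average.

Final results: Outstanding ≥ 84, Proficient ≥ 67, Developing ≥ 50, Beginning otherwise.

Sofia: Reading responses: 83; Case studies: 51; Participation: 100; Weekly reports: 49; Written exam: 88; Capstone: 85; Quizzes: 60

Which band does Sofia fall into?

Written exam (88) > Reading responses (83), so Reading responses counts as 88.
Quizzes score 60 ≥ 55: minimum met.
Weighted total:
  Reading responses 88 × 0.06 = 5.28
  Case studies 51 × 0.12 = 6.12
  Participation 100 × 0.1 = 10
  Weekly reports 49 × 0.42 = 20.58
  Written exam 88 × 0.06 = 5.28
  Capstone 85 × 0.14 = 11.9
  Quizzes 60 × 0.1 = 6
Sum = 65.16
65.16 is ≥ 50 and < 67 → Developing

Developing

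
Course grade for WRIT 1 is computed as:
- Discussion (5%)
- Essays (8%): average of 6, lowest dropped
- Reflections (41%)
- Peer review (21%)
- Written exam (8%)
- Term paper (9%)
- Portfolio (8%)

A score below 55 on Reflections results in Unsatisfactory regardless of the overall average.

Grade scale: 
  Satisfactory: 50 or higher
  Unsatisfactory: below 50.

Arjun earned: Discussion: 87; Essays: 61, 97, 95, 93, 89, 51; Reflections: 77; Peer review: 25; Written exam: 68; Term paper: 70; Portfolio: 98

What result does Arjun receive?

Satisfactory

Essays: drop 51 → average of remaining 5 = 435/5 = 87
Reflections score 77 ≥ 55: minimum met.
Weighted total:
  Discussion 87 × 0.05 = 4.35
  Essays 87 × 0.08 = 6.96
  Reflections 77 × 0.41 = 31.57
  Peer review 25 × 0.21 = 5.25
  Written exam 68 × 0.08 = 5.44
  Term paper 70 × 0.09 = 6.3
  Portfolio 98 × 0.08 = 7.84
Sum = 67.71
67.71 ≥ 50 → Satisfactory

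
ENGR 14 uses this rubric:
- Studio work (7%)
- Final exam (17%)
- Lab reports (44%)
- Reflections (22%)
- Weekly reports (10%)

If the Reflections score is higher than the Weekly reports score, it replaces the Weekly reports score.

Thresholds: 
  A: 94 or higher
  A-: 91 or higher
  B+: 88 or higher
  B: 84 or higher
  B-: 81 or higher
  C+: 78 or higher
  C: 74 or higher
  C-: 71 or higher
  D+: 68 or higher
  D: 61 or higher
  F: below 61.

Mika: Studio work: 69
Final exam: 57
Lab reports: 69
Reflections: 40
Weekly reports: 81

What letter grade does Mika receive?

Reflections (40) ≤ Weekly reports (81), so Weekly reports stays at 81.
Weighted total:
  Studio work 69 × 0.07 = 4.83
  Final exam 57 × 0.17 = 9.69
  Lab reports 69 × 0.44 = 30.36
  Reflections 40 × 0.22 = 8.8
  Weekly reports 81 × 0.1 = 8.1
Sum = 61.78
61.78 is ≥ 61 and < 68 → D

D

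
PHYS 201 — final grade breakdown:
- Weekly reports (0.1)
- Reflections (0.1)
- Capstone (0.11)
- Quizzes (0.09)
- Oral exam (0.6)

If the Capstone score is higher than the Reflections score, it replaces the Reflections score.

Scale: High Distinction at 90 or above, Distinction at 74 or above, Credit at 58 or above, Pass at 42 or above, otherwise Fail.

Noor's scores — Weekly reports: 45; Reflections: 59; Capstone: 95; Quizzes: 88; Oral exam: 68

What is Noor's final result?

Capstone (95) > Reflections (59), so Reflections counts as 95.
Weighted total:
  Weekly reports 45 × 0.1 = 4.5
  Reflections 95 × 0.1 = 9.5
  Capstone 95 × 0.11 = 10.45
  Quizzes 88 × 0.09 = 7.92
  Oral exam 68 × 0.6 = 40.8
Sum = 73.17
73.17 is ≥ 58 and < 74 → Credit

Credit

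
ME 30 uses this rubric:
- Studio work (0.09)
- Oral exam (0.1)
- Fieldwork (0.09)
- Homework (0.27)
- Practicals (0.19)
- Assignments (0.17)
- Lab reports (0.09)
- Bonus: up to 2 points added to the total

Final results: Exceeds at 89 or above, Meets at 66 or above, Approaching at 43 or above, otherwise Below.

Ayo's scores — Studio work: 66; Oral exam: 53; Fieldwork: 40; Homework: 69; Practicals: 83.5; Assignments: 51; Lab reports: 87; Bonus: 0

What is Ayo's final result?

Approaching

Weighted total:
  Studio work 66 × 0.09 = 5.94
  Oral exam 53 × 0.1 = 5.3
  Fieldwork 40 × 0.09 = 3.6
  Homework 69 × 0.27 = 18.63
  Practicals 83.5 × 0.19 = 15.865
  Assignments 51 × 0.17 = 8.67
  Lab reports 87 × 0.09 = 7.83
Sum = 65.835
Bonus: 65.835 + 0 = 65.835
65.835 is ≥ 43 and < 66 → Approaching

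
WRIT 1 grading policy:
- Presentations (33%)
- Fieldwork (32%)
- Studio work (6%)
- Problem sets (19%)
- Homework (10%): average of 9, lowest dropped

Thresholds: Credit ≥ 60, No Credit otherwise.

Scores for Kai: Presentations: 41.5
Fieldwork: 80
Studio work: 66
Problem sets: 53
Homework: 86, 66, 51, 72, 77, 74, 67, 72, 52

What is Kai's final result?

Credit

Homework: drop 51 → average of remaining 8 = 566/8 = 70.75
Weighted total:
  Presentations 41.5 × 0.33 = 13.695
  Fieldwork 80 × 0.32 = 25.6
  Studio work 66 × 0.06 = 3.96
  Problem sets 53 × 0.19 = 10.07
  Homework 70.75 × 0.1 = 7.075
Sum = 60.4
60.4 ≥ 60 → Credit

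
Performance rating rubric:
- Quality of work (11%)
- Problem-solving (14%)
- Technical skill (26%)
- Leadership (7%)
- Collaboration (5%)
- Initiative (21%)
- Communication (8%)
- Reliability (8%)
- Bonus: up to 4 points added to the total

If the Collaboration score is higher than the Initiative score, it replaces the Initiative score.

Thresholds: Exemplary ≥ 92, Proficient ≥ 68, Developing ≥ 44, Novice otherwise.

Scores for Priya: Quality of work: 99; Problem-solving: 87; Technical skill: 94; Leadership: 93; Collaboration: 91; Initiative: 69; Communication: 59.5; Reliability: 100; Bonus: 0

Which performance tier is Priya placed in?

Proficient

Collaboration (91) > Initiative (69), so Initiative counts as 91.
Weighted total:
  Quality of work 99 × 0.11 = 10.89
  Problem-solving 87 × 0.14 = 12.18
  Technical skill 94 × 0.26 = 24.44
  Leadership 93 × 0.07 = 6.51
  Collaboration 91 × 0.05 = 4.55
  Initiative 91 × 0.21 = 19.11
  Communication 59.5 × 0.08 = 4.76
  Reliability 100 × 0.08 = 8
Sum = 90.44
Bonus: 90.44 + 0 = 90.44
90.44 is ≥ 68 and < 92 → Proficient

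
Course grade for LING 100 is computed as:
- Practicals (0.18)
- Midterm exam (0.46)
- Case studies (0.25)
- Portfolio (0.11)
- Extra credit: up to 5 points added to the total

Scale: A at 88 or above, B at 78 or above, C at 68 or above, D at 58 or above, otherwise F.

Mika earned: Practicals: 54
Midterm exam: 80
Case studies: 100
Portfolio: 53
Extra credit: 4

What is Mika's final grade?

Weighted total:
  Practicals 54 × 0.18 = 9.72
  Midterm exam 80 × 0.46 = 36.8
  Case studies 100 × 0.25 = 25
  Portfolio 53 × 0.11 = 5.83
Sum = 77.35
Extra credit: 77.35 + 4 = 81.35
81.35 is ≥ 78 and < 88 → B

B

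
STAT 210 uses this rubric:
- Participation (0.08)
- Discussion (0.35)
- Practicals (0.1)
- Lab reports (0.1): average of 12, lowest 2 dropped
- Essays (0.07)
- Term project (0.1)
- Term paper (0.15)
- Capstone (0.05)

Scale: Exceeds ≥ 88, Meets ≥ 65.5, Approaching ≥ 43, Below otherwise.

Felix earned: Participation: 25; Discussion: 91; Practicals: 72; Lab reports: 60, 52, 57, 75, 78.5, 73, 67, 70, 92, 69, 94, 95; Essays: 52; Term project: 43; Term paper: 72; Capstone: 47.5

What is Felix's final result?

Meets

Lab reports: drop 52, 57 → average of remaining 10 = 773.5/10 = 77.35
Weighted total:
  Participation 25 × 0.08 = 2
  Discussion 91 × 0.35 = 31.85
  Practicals 72 × 0.1 = 7.2
  Lab reports 77.35 × 0.1 = 7.735
  Essays 52 × 0.07 = 3.64
  Term project 43 × 0.1 = 4.3
  Term paper 72 × 0.15 = 10.8
  Capstone 47.5 × 0.05 = 2.375
Sum = 69.9
69.9 is ≥ 65.5 and < 88 → Meets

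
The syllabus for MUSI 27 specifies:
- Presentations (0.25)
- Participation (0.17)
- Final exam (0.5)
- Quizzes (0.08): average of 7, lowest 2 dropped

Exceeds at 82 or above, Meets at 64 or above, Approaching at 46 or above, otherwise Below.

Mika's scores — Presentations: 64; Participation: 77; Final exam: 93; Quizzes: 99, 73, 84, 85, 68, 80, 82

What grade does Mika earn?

Exceeds

Quizzes: drop 68, 73 → average of remaining 5 = 430/5 = 86
Weighted total:
  Presentations 64 × 0.25 = 16
  Participation 77 × 0.17 = 13.09
  Final exam 93 × 0.5 = 46.5
  Quizzes 86 × 0.08 = 6.88
Sum = 82.47
82.47 ≥ 82 → Exceeds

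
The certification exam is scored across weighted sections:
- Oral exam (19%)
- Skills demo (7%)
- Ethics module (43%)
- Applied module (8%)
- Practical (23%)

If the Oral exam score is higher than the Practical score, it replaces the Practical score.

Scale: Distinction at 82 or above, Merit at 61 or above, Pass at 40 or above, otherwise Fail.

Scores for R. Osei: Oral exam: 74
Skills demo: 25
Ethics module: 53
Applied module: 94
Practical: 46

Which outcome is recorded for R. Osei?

Oral exam (74) > Practical (46), so Practical counts as 74.
Weighted total:
  Oral exam 74 × 0.19 = 14.06
  Skills demo 25 × 0.07 = 1.75
  Ethics module 53 × 0.43 = 22.79
  Applied module 94 × 0.08 = 7.52
  Practical 74 × 0.23 = 17.02
Sum = 63.14
63.14 is ≥ 61 and < 82 → Merit

Merit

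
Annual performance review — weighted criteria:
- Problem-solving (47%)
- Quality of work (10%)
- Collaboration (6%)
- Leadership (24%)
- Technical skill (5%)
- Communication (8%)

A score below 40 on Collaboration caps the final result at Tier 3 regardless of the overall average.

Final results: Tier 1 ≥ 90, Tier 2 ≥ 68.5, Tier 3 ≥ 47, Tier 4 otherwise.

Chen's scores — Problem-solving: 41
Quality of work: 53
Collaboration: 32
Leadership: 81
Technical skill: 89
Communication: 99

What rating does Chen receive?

Tier 3

Collaboration score 32 < 40: minimum not met.
Weighted total:
  Problem-solving 41 × 0.47 = 19.27
  Quality of work 53 × 0.1 = 5.3
  Collaboration 32 × 0.06 = 1.92
  Leadership 81 × 0.24 = 19.44
  Technical skill 89 × 0.05 = 4.45
  Communication 99 × 0.08 = 7.92
Sum = 58.3
58.3 would be Tier 3; cap at Tier 3 applies → Tier 3.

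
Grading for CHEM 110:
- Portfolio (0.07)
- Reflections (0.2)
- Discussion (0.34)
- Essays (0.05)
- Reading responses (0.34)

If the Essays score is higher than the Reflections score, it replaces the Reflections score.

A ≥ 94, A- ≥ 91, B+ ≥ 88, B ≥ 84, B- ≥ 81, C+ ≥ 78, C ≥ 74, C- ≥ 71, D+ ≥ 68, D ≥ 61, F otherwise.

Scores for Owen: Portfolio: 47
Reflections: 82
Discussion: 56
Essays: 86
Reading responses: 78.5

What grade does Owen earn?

Essays (86) > Reflections (82), so Reflections counts as 86.
Weighted total:
  Portfolio 47 × 0.07 = 3.29
  Reflections 86 × 0.2 = 17.2
  Discussion 56 × 0.34 = 19.04
  Essays 86 × 0.05 = 4.3
  Reading responses 78.5 × 0.34 = 26.69
Sum = 70.52
70.52 is ≥ 68 and < 71 → D+

D+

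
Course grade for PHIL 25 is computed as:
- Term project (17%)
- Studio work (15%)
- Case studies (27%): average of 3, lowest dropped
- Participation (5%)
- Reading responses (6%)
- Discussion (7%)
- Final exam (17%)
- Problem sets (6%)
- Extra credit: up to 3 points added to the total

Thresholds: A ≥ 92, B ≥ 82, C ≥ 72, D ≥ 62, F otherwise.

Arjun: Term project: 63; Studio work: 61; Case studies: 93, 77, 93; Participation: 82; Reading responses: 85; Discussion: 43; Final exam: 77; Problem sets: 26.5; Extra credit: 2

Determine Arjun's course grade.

Case studies: drop 77 → average of remaining 2 = 186/2 = 93
Weighted total:
  Term project 63 × 0.17 = 10.71
  Studio work 61 × 0.15 = 9.15
  Case studies 93 × 0.27 = 25.11
  Participation 82 × 0.05 = 4.1
  Reading responses 85 × 0.06 = 5.1
  Discussion 43 × 0.07 = 3.01
  Final exam 77 × 0.17 = 13.09
  Problem sets 26.5 × 0.06 = 1.59
Sum = 71.86
Extra credit: 71.86 + 2 = 73.86
73.86 is ≥ 72 and < 82 → C

C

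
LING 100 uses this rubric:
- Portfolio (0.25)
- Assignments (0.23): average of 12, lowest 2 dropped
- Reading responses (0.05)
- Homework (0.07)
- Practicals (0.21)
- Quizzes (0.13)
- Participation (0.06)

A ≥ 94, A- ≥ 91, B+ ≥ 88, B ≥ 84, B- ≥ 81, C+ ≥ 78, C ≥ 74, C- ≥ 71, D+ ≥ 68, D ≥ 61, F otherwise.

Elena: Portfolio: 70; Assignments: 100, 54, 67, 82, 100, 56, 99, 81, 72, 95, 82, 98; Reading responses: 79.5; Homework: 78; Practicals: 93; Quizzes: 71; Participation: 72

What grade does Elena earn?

Assignments: drop 54, 56 → average of remaining 10 = 876/10 = 87.6
Weighted total:
  Portfolio 70 × 0.25 = 17.5
  Assignments 87.6 × 0.23 = 20.148
  Reading responses 79.5 × 0.05 = 3.975
  Homework 78 × 0.07 = 5.46
  Practicals 93 × 0.21 = 19.53
  Quizzes 71 × 0.13 = 9.23
  Participation 72 × 0.06 = 4.32
Sum = 80.163
80.163 is ≥ 78 and < 81 → C+

C+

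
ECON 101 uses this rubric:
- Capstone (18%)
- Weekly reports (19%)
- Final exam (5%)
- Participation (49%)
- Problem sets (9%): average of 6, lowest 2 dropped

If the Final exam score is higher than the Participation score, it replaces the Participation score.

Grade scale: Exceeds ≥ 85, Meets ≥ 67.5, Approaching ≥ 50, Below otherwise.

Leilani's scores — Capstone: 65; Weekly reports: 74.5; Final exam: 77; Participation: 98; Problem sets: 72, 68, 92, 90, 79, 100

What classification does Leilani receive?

Exceeds

Problem sets: drop 68, 72 → average of remaining 4 = 361/4 = 90.25
Final exam (77) ≤ Participation (98), so Participation stays at 98.
Weighted total:
  Capstone 65 × 0.18 = 11.7
  Weekly reports 74.5 × 0.19 = 14.155
  Final exam 77 × 0.05 = 3.85
  Participation 98 × 0.49 = 48.02
  Problem sets 90.25 × 0.09 = 8.1225
Sum = 85.8475
85.8475 ≥ 85 → Exceeds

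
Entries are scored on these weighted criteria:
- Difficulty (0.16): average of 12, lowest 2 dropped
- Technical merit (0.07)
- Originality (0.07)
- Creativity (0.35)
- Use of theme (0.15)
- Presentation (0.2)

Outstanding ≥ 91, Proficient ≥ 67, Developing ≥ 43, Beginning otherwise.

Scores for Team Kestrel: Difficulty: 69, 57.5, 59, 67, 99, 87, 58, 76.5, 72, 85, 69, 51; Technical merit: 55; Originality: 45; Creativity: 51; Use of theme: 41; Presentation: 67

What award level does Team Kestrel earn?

Difficulty: drop 51, 57.5 → average of remaining 10 = 741.5/10 = 74.15
Weighted total:
  Difficulty 74.15 × 0.16 = 11.864
  Technical merit 55 × 0.07 = 3.85
  Originality 45 × 0.07 = 3.15
  Creativity 51 × 0.35 = 17.85
  Use of theme 41 × 0.15 = 6.15
  Presentation 67 × 0.2 = 13.4
Sum = 56.264
56.264 is ≥ 43 and < 67 → Developing

Developing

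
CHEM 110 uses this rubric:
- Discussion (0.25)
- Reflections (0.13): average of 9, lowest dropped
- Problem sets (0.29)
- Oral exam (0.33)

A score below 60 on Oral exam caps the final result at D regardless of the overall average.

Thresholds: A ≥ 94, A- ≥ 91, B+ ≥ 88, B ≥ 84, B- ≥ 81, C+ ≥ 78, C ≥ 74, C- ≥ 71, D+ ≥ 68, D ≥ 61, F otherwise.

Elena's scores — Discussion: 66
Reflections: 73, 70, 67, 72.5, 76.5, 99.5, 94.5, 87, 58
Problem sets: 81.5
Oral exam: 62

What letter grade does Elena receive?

Reflections: drop 58 → average of remaining 8 = 640/8 = 80
Oral exam score 62 ≥ 60: minimum met.
Weighted total:
  Discussion 66 × 0.25 = 16.5
  Reflections 80 × 0.13 = 10.4
  Problem sets 81.5 × 0.29 = 23.635
  Oral exam 62 × 0.33 = 20.46
Sum = 70.995
70.995 is ≥ 68 and < 71 → D+

D+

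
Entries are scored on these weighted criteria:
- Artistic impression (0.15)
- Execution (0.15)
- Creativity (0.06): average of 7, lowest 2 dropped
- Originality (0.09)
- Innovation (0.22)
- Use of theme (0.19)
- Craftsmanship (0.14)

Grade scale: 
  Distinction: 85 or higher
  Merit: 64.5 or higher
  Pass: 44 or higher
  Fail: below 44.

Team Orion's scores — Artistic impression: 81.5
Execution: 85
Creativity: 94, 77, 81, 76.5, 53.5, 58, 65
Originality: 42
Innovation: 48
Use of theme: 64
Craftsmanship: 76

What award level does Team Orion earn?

Merit

Creativity: drop 53.5, 58 → average of remaining 5 = 393.5/5 = 78.7
Weighted total:
  Artistic impression 81.5 × 0.15 = 12.225
  Execution 85 × 0.15 = 12.75
  Creativity 78.7 × 0.06 = 4.722
  Originality 42 × 0.09 = 3.78
  Innovation 48 × 0.22 = 10.56
  Use of theme 64 × 0.19 = 12.16
  Craftsmanship 76 × 0.14 = 10.64
Sum = 66.837
66.837 is ≥ 64.5 and < 85 → Merit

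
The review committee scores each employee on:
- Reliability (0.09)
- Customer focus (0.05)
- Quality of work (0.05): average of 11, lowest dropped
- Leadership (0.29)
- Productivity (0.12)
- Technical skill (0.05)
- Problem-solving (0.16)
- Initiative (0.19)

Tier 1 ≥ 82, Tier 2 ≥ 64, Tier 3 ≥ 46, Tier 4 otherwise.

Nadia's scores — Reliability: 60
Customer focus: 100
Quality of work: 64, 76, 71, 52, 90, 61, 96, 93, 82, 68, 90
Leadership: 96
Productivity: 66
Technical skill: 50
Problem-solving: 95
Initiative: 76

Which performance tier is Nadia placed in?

Tier 1

Quality of work: drop 52 → average of remaining 10 = 791/10 = 79.1
Weighted total:
  Reliability 60 × 0.09 = 5.4
  Customer focus 100 × 0.05 = 5
  Quality of work 79.1 × 0.05 = 3.955
  Leadership 96 × 0.29 = 27.84
  Productivity 66 × 0.12 = 7.92
  Technical skill 50 × 0.05 = 2.5
  Problem-solving 95 × 0.16 = 15.2
  Initiative 76 × 0.19 = 14.44
Sum = 82.255
82.255 ≥ 82 → Tier 1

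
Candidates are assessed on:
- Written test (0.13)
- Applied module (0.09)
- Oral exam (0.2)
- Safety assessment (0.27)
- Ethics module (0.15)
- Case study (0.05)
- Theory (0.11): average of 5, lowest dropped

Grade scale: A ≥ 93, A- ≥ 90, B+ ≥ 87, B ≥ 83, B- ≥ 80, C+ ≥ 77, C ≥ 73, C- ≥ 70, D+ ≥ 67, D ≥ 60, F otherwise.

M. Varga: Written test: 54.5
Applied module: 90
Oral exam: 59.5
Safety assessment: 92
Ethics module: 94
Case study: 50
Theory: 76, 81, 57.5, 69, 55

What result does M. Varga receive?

Theory: drop 55 → average of remaining 4 = 283.5/4 = 70.875
Weighted total:
  Written test 54.5 × 0.13 = 7.085
  Applied module 90 × 0.09 = 8.1
  Oral exam 59.5 × 0.2 = 11.9
  Safety assessment 92 × 0.27 = 24.84
  Ethics module 94 × 0.15 = 14.1
  Case study 50 × 0.05 = 2.5
  Theory 70.875 × 0.11 = 7.79625
Sum = 76.32125
76.32125 is ≥ 73 and < 77 → C

C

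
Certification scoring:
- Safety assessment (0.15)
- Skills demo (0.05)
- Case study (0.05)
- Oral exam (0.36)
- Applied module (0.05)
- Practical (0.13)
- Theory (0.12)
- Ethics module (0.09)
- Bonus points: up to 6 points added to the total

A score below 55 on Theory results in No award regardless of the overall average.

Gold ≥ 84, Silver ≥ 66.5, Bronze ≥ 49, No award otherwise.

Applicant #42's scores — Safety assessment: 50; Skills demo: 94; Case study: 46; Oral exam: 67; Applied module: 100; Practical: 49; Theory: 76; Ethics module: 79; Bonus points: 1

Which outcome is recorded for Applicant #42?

Silver

Theory score 76 ≥ 55: minimum met.
Weighted total:
  Safety assessment 50 × 0.15 = 7.5
  Skills demo 94 × 0.05 = 4.7
  Case study 46 × 0.05 = 2.3
  Oral exam 67 × 0.36 = 24.12
  Applied module 100 × 0.05 = 5
  Practical 49 × 0.13 = 6.37
  Theory 76 × 0.12 = 9.12
  Ethics module 79 × 0.09 = 7.11
Sum = 66.22
Bonus points: 66.22 + 1 = 67.22
67.22 is ≥ 66.5 and < 84 → Silver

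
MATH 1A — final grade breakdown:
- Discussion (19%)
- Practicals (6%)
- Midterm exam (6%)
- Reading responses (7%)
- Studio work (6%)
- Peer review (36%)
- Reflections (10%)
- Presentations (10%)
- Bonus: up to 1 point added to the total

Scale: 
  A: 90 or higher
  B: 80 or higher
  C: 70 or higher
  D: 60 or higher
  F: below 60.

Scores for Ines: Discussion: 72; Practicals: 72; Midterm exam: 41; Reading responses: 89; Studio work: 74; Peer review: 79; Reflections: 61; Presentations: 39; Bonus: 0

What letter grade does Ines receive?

D

Weighted total:
  Discussion 72 × 0.19 = 13.68
  Practicals 72 × 0.06 = 4.32
  Midterm exam 41 × 0.06 = 2.46
  Reading responses 89 × 0.07 = 6.23
  Studio work 74 × 0.06 = 4.44
  Peer review 79 × 0.36 = 28.44
  Reflections 61 × 0.1 = 6.1
  Presentations 39 × 0.1 = 3.9
Sum = 69.57
Bonus: 69.57 + 0 = 69.57
69.57 is ≥ 60 and < 70 → D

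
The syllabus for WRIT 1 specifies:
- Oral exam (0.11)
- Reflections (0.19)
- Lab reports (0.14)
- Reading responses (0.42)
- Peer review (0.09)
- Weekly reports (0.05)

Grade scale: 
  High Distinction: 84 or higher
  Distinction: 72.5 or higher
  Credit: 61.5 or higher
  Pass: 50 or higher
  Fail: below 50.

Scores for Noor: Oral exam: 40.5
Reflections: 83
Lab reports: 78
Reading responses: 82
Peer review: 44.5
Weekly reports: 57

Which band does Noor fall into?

Weighted total:
  Oral exam 40.5 × 0.11 = 4.455
  Reflections 83 × 0.19 = 15.77
  Lab reports 78 × 0.14 = 10.92
  Reading responses 82 × 0.42 = 34.44
  Peer review 44.5 × 0.09 = 4.005
  Weekly reports 57 × 0.05 = 2.85
Sum = 72.44
72.44 is ≥ 61.5 and < 72.5 → Credit

Credit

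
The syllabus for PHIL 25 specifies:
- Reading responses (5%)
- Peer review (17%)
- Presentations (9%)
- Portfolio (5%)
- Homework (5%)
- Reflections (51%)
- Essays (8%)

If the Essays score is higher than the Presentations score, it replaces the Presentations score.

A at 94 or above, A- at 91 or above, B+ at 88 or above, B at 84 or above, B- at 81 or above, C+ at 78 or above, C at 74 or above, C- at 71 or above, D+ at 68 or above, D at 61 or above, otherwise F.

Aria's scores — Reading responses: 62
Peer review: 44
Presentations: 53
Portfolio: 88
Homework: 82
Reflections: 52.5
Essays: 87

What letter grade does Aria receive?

F

Essays (87) > Presentations (53), so Presentations counts as 87.
Weighted total:
  Reading responses 62 × 0.05 = 3.1
  Peer review 44 × 0.17 = 7.48
  Presentations 87 × 0.09 = 7.83
  Portfolio 88 × 0.05 = 4.4
  Homework 82 × 0.05 = 4.1
  Reflections 52.5 × 0.51 = 26.775
  Essays 87 × 0.08 = 6.96
Sum = 60.645
60.645 < 61 → F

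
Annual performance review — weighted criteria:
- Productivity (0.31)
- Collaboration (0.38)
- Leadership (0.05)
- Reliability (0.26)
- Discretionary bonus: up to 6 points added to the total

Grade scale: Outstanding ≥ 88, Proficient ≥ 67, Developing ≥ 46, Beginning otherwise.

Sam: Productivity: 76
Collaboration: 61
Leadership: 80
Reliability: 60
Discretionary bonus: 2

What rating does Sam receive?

Proficient

Weighted total:
  Productivity 76 × 0.31 = 23.56
  Collaboration 61 × 0.38 = 23.18
  Leadership 80 × 0.05 = 4
  Reliability 60 × 0.26 = 15.6
Sum = 66.34
Discretionary bonus: 66.34 + 2 = 68.34
68.34 is ≥ 67 and < 88 → Proficient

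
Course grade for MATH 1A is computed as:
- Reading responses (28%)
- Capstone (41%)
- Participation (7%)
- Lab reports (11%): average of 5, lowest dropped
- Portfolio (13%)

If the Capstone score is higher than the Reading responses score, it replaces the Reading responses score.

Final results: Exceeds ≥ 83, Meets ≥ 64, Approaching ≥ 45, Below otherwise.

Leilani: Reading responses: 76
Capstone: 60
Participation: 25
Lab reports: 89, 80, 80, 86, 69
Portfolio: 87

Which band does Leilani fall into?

Lab reports: drop 69 → average of remaining 4 = 335/4 = 83.75
Capstone (60) ≤ Reading responses (76), so Reading responses stays at 76.
Weighted total:
  Reading responses 76 × 0.28 = 21.28
  Capstone 60 × 0.41 = 24.6
  Participation 25 × 0.07 = 1.75
  Lab reports 83.75 × 0.11 = 9.2125
  Portfolio 87 × 0.13 = 11.31
Sum = 68.1525
68.1525 is ≥ 64 and < 83 → Meets

Meets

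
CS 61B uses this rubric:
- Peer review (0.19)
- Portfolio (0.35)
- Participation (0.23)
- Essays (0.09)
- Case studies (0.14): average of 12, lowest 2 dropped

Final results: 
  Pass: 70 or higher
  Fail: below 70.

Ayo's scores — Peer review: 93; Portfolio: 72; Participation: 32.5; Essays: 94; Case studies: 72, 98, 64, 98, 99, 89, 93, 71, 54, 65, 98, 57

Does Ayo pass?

Case studies: drop 54, 57 → average of remaining 10 = 847/10 = 84.7
Weighted total:
  Peer review 93 × 0.19 = 17.67
  Portfolio 72 × 0.35 = 25.2
  Participation 32.5 × 0.23 = 7.475
  Essays 94 × 0.09 = 8.46
  Case studies 84.7 × 0.14 = 11.858
Sum = 70.663
70.663 ≥ 70 → Pass

Pass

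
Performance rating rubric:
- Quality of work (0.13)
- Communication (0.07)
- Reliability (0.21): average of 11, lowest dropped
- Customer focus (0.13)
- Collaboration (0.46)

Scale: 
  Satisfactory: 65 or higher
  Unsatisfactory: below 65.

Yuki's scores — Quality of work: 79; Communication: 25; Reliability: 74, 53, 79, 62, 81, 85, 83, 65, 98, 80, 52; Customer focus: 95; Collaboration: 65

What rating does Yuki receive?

Reliability: drop 52 → average of remaining 10 = 760/10 = 76
Weighted total:
  Quality of work 79 × 0.13 = 10.27
  Communication 25 × 0.07 = 1.75
  Reliability 76 × 0.21 = 15.96
  Customer focus 95 × 0.13 = 12.35
  Collaboration 65 × 0.46 = 29.9
Sum = 70.23
70.23 ≥ 65 → Satisfactory

Satisfactory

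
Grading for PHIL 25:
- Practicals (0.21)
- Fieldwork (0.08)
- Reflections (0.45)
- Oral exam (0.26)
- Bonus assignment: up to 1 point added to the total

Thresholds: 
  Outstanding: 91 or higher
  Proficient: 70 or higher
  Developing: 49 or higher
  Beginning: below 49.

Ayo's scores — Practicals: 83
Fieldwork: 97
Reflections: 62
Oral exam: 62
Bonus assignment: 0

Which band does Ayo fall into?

Developing

Weighted total:
  Practicals 83 × 0.21 = 17.43
  Fieldwork 97 × 0.08 = 7.76
  Reflections 62 × 0.45 = 27.9
  Oral exam 62 × 0.26 = 16.12
Sum = 69.21
Bonus assignment: 69.21 + 0 = 69.21
69.21 is ≥ 49 and < 70 → Developing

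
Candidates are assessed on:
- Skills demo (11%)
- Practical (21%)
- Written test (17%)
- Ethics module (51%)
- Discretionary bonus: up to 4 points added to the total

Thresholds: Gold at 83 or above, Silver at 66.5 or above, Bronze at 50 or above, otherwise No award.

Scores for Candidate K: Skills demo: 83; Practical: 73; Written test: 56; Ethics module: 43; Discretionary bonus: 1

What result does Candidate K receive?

Weighted total:
  Skills demo 83 × 0.11 = 9.13
  Practical 73 × 0.21 = 15.33
  Written test 56 × 0.17 = 9.52
  Ethics module 43 × 0.51 = 21.93
Sum = 55.91
Discretionary bonus: 55.91 + 1 = 56.91
56.91 is ≥ 50 and < 66.5 → Bronze

Bronze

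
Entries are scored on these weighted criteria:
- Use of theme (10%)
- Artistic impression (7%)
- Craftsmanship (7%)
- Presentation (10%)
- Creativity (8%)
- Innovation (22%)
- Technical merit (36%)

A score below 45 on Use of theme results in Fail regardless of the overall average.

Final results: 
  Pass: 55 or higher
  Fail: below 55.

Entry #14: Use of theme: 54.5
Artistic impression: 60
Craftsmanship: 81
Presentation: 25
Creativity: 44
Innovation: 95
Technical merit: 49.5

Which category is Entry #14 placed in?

Pass

Use of theme score 54.5 ≥ 45: minimum met.
Weighted total:
  Use of theme 54.5 × 0.1 = 5.45
  Artistic impression 60 × 0.07 = 4.2
  Craftsmanship 81 × 0.07 = 5.67
  Presentation 25 × 0.1 = 2.5
  Creativity 44 × 0.08 = 3.52
  Innovation 95 × 0.22 = 20.9
  Technical merit 49.5 × 0.36 = 17.82
Sum = 60.06
60.06 ≥ 55 → Pass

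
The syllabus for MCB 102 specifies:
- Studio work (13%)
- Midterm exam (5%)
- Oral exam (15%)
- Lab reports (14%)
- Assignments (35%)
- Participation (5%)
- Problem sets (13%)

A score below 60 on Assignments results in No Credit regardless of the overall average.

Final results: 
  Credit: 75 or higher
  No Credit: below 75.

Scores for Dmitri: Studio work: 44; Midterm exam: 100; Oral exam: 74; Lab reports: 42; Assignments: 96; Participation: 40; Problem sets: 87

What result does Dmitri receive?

Assignments score 96 ≥ 60: minimum met.
Weighted total:
  Studio work 44 × 0.13 = 5.72
  Midterm exam 100 × 0.05 = 5
  Oral exam 74 × 0.15 = 11.1
  Lab reports 42 × 0.14 = 5.88
  Assignments 96 × 0.35 = 33.6
  Participation 40 × 0.05 = 2
  Problem sets 87 × 0.13 = 11.31
Sum = 74.61
74.61 < 75 → No Credit

No Credit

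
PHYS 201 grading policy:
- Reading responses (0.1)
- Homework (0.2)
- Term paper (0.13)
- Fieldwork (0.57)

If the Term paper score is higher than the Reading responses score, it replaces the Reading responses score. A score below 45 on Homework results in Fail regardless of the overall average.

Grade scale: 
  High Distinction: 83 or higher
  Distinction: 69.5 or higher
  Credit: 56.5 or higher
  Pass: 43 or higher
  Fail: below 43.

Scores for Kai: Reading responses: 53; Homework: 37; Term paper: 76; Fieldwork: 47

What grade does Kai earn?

Fail

Term paper (76) > Reading responses (53), so Reading responses counts as 76.
Homework score 37 < 45: minimum not met.
Weighted total:
  Reading responses 76 × 0.1 = 7.6
  Homework 37 × 0.2 = 7.4
  Term paper 76 × 0.13 = 9.88
  Fieldwork 47 × 0.57 = 26.79
Sum = 51.67
Because the Homework minimum was not met, the result is Fail.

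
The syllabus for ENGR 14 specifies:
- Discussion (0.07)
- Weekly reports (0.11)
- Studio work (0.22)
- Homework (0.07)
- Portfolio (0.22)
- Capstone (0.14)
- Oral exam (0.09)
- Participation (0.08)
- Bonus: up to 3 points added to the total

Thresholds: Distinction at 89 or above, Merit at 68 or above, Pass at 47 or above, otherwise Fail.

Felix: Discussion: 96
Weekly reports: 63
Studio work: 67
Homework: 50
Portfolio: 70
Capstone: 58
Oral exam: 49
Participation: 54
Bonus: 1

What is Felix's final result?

Pass

Weighted total:
  Discussion 96 × 0.07 = 6.72
  Weekly reports 63 × 0.11 = 6.93
  Studio work 67 × 0.22 = 14.74
  Homework 50 × 0.07 = 3.5
  Portfolio 70 × 0.22 = 15.4
  Capstone 58 × 0.14 = 8.12
  Oral exam 49 × 0.09 = 4.41
  Participation 54 × 0.08 = 4.32
Sum = 64.14
Bonus: 64.14 + 1 = 65.14
65.14 is ≥ 47 and < 68 → Pass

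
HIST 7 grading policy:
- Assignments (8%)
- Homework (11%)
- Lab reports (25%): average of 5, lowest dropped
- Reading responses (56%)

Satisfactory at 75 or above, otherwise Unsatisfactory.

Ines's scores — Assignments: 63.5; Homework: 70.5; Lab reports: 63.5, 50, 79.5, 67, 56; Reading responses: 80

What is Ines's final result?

Unsatisfactory

Lab reports: drop 50 → average of remaining 4 = 266/4 = 66.5
Weighted total:
  Assignments 63.5 × 0.08 = 5.08
  Homework 70.5 × 0.11 = 7.755
  Lab reports 66.5 × 0.25 = 16.625
  Reading responses 80 × 0.56 = 44.8
Sum = 74.26
74.26 < 75 → Unsatisfactory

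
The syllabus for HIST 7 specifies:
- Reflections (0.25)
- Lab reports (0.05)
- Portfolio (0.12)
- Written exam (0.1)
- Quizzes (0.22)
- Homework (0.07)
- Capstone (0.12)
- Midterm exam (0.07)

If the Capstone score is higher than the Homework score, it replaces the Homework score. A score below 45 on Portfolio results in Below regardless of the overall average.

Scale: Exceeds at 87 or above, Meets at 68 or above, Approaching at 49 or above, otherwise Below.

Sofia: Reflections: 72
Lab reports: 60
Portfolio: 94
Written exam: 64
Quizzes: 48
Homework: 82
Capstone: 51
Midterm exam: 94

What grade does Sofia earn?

Approaching

Capstone (51) ≤ Homework (82), so Homework stays at 82.
Portfolio score 94 ≥ 45: minimum met.
Weighted total:
  Reflections 72 × 0.25 = 18
  Lab reports 60 × 0.05 = 3
  Portfolio 94 × 0.12 = 11.28
  Written exam 64 × 0.1 = 6.4
  Quizzes 48 × 0.22 = 10.56
  Homework 82 × 0.07 = 5.74
  Capstone 51 × 0.12 = 6.12
  Midterm exam 94 × 0.07 = 6.58
Sum = 67.68
67.68 is ≥ 49 and < 68 → Approaching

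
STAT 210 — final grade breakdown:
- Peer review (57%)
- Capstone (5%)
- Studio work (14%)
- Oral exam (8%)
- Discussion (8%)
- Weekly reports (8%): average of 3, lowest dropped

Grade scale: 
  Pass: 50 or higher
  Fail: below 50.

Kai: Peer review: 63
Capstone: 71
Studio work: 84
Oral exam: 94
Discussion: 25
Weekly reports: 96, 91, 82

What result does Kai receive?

Pass

Weekly reports: drop 82 → average of remaining 2 = 187/2 = 93.5
Weighted total:
  Peer review 63 × 0.57 = 35.91
  Capstone 71 × 0.05 = 3.55
  Studio work 84 × 0.14 = 11.76
  Oral exam 94 × 0.08 = 7.52
  Discussion 25 × 0.08 = 2
  Weekly reports 93.5 × 0.08 = 7.48
Sum = 68.22
68.22 ≥ 50 → Pass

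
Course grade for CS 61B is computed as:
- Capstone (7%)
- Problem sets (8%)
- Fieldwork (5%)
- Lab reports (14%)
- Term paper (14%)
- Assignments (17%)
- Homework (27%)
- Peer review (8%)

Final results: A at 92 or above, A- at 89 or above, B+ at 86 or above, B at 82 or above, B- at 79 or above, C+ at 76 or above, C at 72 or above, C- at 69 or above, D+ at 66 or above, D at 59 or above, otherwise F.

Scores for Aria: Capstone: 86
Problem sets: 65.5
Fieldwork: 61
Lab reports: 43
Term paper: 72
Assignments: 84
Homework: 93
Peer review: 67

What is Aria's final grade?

Weighted total:
  Capstone 86 × 0.07 = 6.02
  Problem sets 65.5 × 0.08 = 5.24
  Fieldwork 61 × 0.05 = 3.05
  Lab reports 43 × 0.14 = 6.02
  Term paper 72 × 0.14 = 10.08
  Assignments 84 × 0.17 = 14.28
  Homework 93 × 0.27 = 25.11
  Peer review 67 × 0.08 = 5.36
Sum = 75.16
75.16 is ≥ 72 and < 76 → C

C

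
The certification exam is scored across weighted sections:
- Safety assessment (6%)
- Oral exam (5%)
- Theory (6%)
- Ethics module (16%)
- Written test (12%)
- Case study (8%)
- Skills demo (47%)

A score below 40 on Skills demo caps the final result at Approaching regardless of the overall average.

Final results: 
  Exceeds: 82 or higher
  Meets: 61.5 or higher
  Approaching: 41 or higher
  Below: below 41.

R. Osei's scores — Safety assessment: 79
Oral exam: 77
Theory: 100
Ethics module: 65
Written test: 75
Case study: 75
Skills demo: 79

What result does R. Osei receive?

Meets

Skills demo score 79 ≥ 40: minimum met.
Weighted total:
  Safety assessment 79 × 0.06 = 4.74
  Oral exam 77 × 0.05 = 3.85
  Theory 100 × 0.06 = 6
  Ethics module 65 × 0.16 = 10.4
  Written test 75 × 0.12 = 9
  Case study 75 × 0.08 = 6
  Skills demo 79 × 0.47 = 37.13
Sum = 77.12
77.12 is ≥ 61.5 and < 82 → Meets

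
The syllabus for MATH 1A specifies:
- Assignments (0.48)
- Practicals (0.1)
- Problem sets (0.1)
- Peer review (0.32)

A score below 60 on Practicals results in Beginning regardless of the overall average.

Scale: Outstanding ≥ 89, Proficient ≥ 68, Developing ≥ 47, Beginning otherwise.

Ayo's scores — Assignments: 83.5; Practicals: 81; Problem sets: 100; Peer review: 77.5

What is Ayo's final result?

Practicals score 81 ≥ 60: minimum met.
Weighted total:
  Assignments 83.5 × 0.48 = 40.08
  Practicals 81 × 0.1 = 8.1
  Problem sets 100 × 0.1 = 10
  Peer review 77.5 × 0.32 = 24.8
Sum = 82.98
82.98 is ≥ 68 and < 89 → Proficient

Proficient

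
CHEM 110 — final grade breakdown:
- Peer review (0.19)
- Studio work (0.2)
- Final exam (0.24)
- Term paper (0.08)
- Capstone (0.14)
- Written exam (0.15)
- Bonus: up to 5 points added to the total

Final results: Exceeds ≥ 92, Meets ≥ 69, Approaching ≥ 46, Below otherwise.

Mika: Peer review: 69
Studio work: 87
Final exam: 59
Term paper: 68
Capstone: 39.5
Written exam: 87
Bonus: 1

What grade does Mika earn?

Weighted total:
  Peer review 69 × 0.19 = 13.11
  Studio work 87 × 0.2 = 17.4
  Final exam 59 × 0.24 = 14.16
  Term paper 68 × 0.08 = 5.44
  Capstone 39.5 × 0.14 = 5.53
  Written exam 87 × 0.15 = 13.05
Sum = 68.69
Bonus: 68.69 + 1 = 69.69
69.69 is ≥ 69 and < 92 → Meets

Meets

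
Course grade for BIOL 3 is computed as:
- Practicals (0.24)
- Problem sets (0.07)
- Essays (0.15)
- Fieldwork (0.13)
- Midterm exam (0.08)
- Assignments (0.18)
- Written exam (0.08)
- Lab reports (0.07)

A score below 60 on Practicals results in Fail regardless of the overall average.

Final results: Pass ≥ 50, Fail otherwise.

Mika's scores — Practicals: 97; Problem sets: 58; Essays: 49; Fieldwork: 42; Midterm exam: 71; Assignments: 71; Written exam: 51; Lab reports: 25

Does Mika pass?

Pass

Practicals score 97 ≥ 60: minimum met.
Weighted total:
  Practicals 97 × 0.24 = 23.28
  Problem sets 58 × 0.07 = 4.06
  Essays 49 × 0.15 = 7.35
  Fieldwork 42 × 0.13 = 5.46
  Midterm exam 71 × 0.08 = 5.68
  Assignments 71 × 0.18 = 12.78
  Written exam 51 × 0.08 = 4.08
  Lab reports 25 × 0.07 = 1.75
Sum = 64.44
64.44 ≥ 50 → Pass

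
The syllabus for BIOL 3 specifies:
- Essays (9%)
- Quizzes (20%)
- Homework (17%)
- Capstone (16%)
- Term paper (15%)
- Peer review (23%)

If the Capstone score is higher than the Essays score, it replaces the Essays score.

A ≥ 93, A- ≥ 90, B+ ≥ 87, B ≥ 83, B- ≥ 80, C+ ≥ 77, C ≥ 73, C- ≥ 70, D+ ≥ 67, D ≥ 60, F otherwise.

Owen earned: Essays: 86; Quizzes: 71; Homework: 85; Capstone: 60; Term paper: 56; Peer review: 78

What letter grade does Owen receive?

C-

Capstone (60) ≤ Essays (86), so Essays stays at 86.
Weighted total:
  Essays 86 × 0.09 = 7.74
  Quizzes 71 × 0.2 = 14.2
  Homework 85 × 0.17 = 14.45
  Capstone 60 × 0.16 = 9.6
  Term paper 56 × 0.15 = 8.4
  Peer review 78 × 0.23 = 17.94
Sum = 72.33
72.33 is ≥ 70 and < 73 → C-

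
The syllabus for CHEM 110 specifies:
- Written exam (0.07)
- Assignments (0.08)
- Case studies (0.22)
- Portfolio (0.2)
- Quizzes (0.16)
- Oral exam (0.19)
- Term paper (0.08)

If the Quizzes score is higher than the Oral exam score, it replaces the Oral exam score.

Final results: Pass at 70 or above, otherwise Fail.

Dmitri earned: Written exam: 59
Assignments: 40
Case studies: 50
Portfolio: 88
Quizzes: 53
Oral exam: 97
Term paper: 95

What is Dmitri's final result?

Pass

Quizzes (53) ≤ Oral exam (97), so Oral exam stays at 97.
Weighted total:
  Written exam 59 × 0.07 = 4.13
  Assignments 40 × 0.08 = 3.2
  Case studies 50 × 0.22 = 11
  Portfolio 88 × 0.2 = 17.6
  Quizzes 53 × 0.16 = 8.48
  Oral exam 97 × 0.19 = 18.43
  Term paper 95 × 0.08 = 7.6
Sum = 70.44
70.44 ≥ 70 → Pass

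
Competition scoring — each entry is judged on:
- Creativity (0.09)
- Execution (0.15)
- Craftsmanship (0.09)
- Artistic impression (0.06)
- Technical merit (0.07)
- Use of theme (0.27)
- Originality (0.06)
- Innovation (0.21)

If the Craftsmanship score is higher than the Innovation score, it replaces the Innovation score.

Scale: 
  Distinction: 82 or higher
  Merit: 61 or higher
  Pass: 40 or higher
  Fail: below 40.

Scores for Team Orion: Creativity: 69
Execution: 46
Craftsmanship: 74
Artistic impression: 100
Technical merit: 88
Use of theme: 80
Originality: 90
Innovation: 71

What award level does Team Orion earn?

Craftsmanship (74) > Innovation (71), so Innovation counts as 74.
Weighted total:
  Creativity 69 × 0.09 = 6.21
  Execution 46 × 0.15 = 6.9
  Craftsmanship 74 × 0.09 = 6.66
  Artistic impression 100 × 0.06 = 6
  Technical merit 88 × 0.07 = 6.16
  Use of theme 80 × 0.27 = 21.6
  Originality 90 × 0.06 = 5.4
  Innovation 74 × 0.21 = 15.54
Sum = 74.47
74.47 is ≥ 61 and < 82 → Merit

Merit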